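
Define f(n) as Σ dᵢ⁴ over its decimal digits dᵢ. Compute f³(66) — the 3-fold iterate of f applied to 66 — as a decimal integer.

6514

66 → 6⁴ + 6⁴ = 2592
2592 → 2⁴ + 5⁴ + 9⁴ + 2⁴ = 7218
7218 → 7⁴ + 2⁴ + 1⁴ + 8⁴ = 6514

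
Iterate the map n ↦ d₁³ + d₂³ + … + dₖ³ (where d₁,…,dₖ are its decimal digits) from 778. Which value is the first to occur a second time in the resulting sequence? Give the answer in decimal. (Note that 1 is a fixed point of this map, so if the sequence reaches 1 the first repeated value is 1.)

1

778 → 7³ + 7³ + 8³ = 343 + 343 + 512 = 1198
1198 → 1³ + 1³ + 9³ + 8³ = 1 + 1 + 729 + 512 = 1243
1243 → 1³ + 2³ + 4³ + 3³ = 1 + 8 + 64 + 27 = 100
100 → 1³ + 0³ + 0³ = 1 + 0 + 0 = 1  — reached the fixed point 1.
1 → 1, so 1 is the first repeated value.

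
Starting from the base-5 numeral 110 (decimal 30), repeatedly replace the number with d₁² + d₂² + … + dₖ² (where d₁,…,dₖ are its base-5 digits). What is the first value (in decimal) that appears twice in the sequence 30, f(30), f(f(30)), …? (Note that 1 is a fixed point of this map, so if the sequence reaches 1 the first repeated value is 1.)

4

30 = (1,1,0)_5 → 1² + 1² + 0² = 2
2 = (2)_5 → 2² = 4
4 = (4)_5 → 4² = 16
16 = (3,1)_5 → 3² + 1² = 10
10 = (2,0)_5 → 2² + 0² = 4  — 4 already appeared earlier.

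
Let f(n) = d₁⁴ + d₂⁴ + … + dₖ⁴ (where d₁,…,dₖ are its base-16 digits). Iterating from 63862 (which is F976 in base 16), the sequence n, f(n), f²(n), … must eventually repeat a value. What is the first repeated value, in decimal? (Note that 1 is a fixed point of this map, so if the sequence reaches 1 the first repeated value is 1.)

63862 = (15,9,7,6)_16 → 15⁴ + 9⁴ + 7⁴ + 6⁴ = 60883
60883 = (14,13,13,3)_16 → 14⁴ + 13⁴ + 13⁴ + 3⁴ = 95619
95619 = (1,7,5,8,3)_16 → 1⁴ + 7⁴ + 5⁴ + 8⁴ + 3⁴ = 7204
7204 = (1,12,2,4)_16 → 1⁴ + 12⁴ + 2⁴ + 4⁴ = 21009
21009 = (5,2,1,1)_16 → 5⁴ + 2⁴ + 1⁴ + 1⁴ = 643
643 = (2,8,3)_16 → 2⁴ + 8⁴ + 3⁴ = 4193
4193 = (1,0,6,1)_16 → 1⁴ + 0⁴ + 6⁴ + 1⁴ = 1298
1298 = (5,1,2)_16 → 5⁴ + 1⁴ + 2⁴ = 642
642 = (2,8,2)_16 → 2⁴ + 8⁴ + 2⁴ = 4128
4128 = (1,0,2,0)_16 → 1⁴ + 0⁴ + 2⁴ + 0⁴ = 17
17 = (1,1)_16 → 1⁴ + 1⁴ = 2
2 = (2)_16 → 2⁴ = 16
16 = (1,0)_16 → 1⁴ + 0⁴ = 1  — reached the fixed point 1.
1 → 1, so 1 is the first repeated value.

1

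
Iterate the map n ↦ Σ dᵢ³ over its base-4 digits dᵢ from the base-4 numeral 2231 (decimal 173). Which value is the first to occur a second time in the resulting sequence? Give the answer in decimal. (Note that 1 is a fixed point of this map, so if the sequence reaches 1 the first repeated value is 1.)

35

173 = (2,2,3,1)_4 → 2³ + 2³ + 3³ + 1³ = 44
44 = (2,3,0)_4 → 2³ + 3³ + 0³ = 35
35 = (2,0,3)_4 → 2³ + 0³ + 3³ = 35  — 35 already appeared earlier.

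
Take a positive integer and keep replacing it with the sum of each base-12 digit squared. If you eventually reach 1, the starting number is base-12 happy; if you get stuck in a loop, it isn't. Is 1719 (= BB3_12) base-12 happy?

not base-12 happy

1719 = (11,11,3)_12 → 11² + 11² + 3² = 251
251 = (1,8,11)_12 → 1² + 8² + 11² = 186
186 = (1,3,6)_12 → 1² + 3² + 6² = 46
46 = (3,10)_12 → 3² + 10² = 109
109 = (9,1)_12 → 9² + 1² = 82
82 = (6,10)_12 → 6² + 10² = 136
136 = (11,4)_12 → 11² + 4² = 137
137 = (11,5)_12 → 11² + 5² = 146
146 = (1,0,2)_12 → 1² + 0² + 2² = 5
5 = (5)_12 → 5² = 25
25 = (2,1)_12 → 2² + 1² = 5  — 5 already seen; the sequence cycles without reaching 1.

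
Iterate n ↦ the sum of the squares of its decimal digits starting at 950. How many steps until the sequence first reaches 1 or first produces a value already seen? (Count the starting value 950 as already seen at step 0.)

10

950 → 9² + 5² + 0² = 81 + 25 + 0 = 106
106 → 1² + 0² + 6² = 1 + 0 + 36 = 37
37 → 3² + 7² = 9 + 49 = 58
58 → 5² + 8² = 25 + 64 = 89
89 → 8² + 9² = 64 + 81 = 145
145 → 1² + 4² + 5² = 1 + 16 + 25 = 42
42 → 4² + 2² = 16 + 4 = 20
20 → 2² + 0² = 4 + 0 = 4
4 → 4² = 16
16 → 1² + 6² = 1 + 36 = 37  — 37 repeats.
That took 10 steps.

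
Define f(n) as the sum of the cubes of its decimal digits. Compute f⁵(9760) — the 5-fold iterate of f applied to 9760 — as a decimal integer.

9760 → 9³ + 7³ + 6³ + 0³ = 729 + 343 + 216 + 0 = 1288
1288 → 1³ + 2³ + 8³ + 8³ = 1 + 8 + 512 + 512 = 1033
1033 → 1³ + 0³ + 3³ + 3³ = 1 + 0 + 27 + 27 = 55
55 → 5³ + 5³ = 125 + 125 = 250
250 → 2³ + 5³ + 0³ = 8 + 125 + 0 = 133

133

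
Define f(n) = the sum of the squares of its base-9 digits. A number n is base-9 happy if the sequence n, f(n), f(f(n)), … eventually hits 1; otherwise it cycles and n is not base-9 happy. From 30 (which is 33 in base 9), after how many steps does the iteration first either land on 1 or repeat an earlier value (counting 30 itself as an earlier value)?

30 = (3,3)_9 → 3² + 3² = 9 + 9 = 18
18 = (2,0)_9 → 2² + 0² = 4 + 0 = 4
4 = (4)_9 → 4² = 16
16 = (1,7)_9 → 1² + 7² = 1 + 49 = 50
50 = (5,5)_9 → 5² + 5² = 25 + 25 = 50  — 50 repeats.
That took 5 steps.

5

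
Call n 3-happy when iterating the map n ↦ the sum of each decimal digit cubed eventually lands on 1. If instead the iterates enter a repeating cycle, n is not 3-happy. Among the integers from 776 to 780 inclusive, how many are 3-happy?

776: 776 → 902 → 737 → 713 → 371 → 371  — not 3-happy
777: 777 → 1029 → 738 → 882 → 1032 → 36 → 243 → 99 → 1458 → 702 → 351 → 153 → 153  — not 3-happy
778: 778 → 1198 → 1243 → 100 → 1  — 3-happy
779: 779 → 1415 → 191 → 731 → 371 → 371  — not 3-happy
780: 780 → 855 → 762 → 567 → 684 → 792 → 1080 → 513 → 153 → 153  — not 3-happy
3-happy: 778

1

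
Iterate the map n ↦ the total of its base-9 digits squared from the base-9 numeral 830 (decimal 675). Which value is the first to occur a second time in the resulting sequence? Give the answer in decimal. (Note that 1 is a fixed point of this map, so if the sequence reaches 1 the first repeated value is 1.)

675 = (8,3,0)_9 → 8² + 3² + 0² = 73
73 = (8,1)_9 → 8² + 1² = 65
65 = (7,2)_9 → 7² + 2² = 53
53 = (5,8)_9 → 5² + 8² = 89
89 = (1,0,8)_9 → 1² + 0² + 8² = 65  — 65 already appeared earlier.

65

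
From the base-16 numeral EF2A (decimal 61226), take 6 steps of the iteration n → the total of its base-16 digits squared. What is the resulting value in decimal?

208

61226 = (14,15,2,10)_16 → 14² + 15² + 2² + 10² = 196 + 225 + 4 + 100 = 525
525 = (2,0,13)_16 → 2² + 0² + 13² = 4 + 0 + 169 = 173
173 = (10,13)_16 → 10² + 13² = 100 + 169 = 269
269 = (1,0,13)_16 → 1² + 0² + 13² = 1 + 0 + 169 = 170
170 = (10,10)_16 → 10² + 10² = 100 + 100 = 200
200 = (12,8)_16 → 12² + 8² = 144 + 64 = 208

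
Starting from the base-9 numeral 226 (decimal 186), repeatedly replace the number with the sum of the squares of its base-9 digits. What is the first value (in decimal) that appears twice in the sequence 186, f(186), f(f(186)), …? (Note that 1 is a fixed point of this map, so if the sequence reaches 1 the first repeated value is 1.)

186 = (2,2,6)_9 → 2² + 2² + 6² = 4 + 4 + 36 = 44
44 = (4,8)_9 → 4² + 8² = 16 + 64 = 80
80 = (8,8)_9 → 8² + 8² = 64 + 64 = 128
128 = (1,5,2)_9 → 1² + 5² + 2² = 1 + 25 + 4 = 30
30 = (3,3)_9 → 3² + 3² = 9 + 9 = 18
18 = (2,0)_9 → 2² + 0² = 4 + 0 = 4
4 = (4)_9 → 4² = 16
16 = (1,7)_9 → 1² + 7² = 1 + 49 = 50
50 = (5,5)_9 → 5² + 5² = 25 + 25 = 50  — 50 already appeared earlier.

50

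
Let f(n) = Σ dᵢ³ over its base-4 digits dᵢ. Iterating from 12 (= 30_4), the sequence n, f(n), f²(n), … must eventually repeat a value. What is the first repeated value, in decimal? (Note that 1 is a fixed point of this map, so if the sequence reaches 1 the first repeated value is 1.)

12 = (3,0)_4 → 3³ + 0³ = 27 + 0 = 27
27 = (1,2,3)_4 → 1³ + 2³ + 3³ = 1 + 8 + 27 = 36
36 = (2,1,0)_4 → 2³ + 1³ + 0³ = 8 + 1 + 0 = 9
9 = (2,1)_4 → 2³ + 1³ = 8 + 1 = 9  — 9 already appeared earlier.

9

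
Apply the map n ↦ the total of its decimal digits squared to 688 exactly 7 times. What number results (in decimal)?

89

688 → 6² + 8² + 8² = 164
164 → 1² + 6² + 4² = 53
53 → 5² + 3² = 34
34 → 3² + 4² = 25
25 → 2² + 5² = 29
29 → 2² + 9² = 85
85 → 8² + 5² = 89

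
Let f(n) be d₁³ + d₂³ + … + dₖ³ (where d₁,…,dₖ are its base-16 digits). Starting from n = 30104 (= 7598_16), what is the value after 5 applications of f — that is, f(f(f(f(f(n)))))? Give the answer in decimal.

521

30104 = (7,5,9,8)_16 → 7³ + 5³ + 9³ + 8³ = 343 + 125 + 729 + 512 = 1709
1709 = (6,10,13)_16 → 6³ + 10³ + 13³ = 216 + 1000 + 2197 = 3413
3413 = (13,5,5)_16 → 13³ + 5³ + 5³ = 2197 + 125 + 125 = 2447
2447 = (9,8,15)_16 → 9³ + 8³ + 15³ = 729 + 512 + 3375 = 4616
4616 = (1,2,0,8)_16 → 1³ + 2³ + 0³ + 8³ = 1 + 8 + 0 + 512 = 521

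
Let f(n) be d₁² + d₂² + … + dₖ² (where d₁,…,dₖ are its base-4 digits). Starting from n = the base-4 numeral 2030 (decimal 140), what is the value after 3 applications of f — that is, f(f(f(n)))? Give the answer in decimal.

8

140 = (2,0,3,0)_4 → 13
13 = (3,1)_4 → 10
10 = (2,2)_4 → 8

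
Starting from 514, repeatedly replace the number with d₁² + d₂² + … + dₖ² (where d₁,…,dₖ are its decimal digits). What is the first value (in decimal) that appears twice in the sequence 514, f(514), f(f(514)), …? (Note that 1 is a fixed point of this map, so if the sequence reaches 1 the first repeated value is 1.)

42

514 → 42
42 → 20
20 → 4
4 → 16
16 → 37
37 → 58
58 → 89
89 → 145
145 → 42  — 42 already appeared earlier.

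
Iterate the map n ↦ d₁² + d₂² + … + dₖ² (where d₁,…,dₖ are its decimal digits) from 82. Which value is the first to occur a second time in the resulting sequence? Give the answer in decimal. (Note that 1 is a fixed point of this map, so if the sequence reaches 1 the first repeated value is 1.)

1

82 → 8² + 2² = 64 + 4 = 68
68 → 6² + 8² = 36 + 64 = 100
100 → 1² + 0² + 0² = 1 + 0 + 0 = 1  — reached the fixed point 1.
1 → 1, so 1 is the first repeated value.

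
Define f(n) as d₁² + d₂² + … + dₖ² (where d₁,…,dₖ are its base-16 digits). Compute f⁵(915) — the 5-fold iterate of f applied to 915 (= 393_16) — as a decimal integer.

915 = (3,9,3)_16 → 3² + 9² + 3² = 99
99 = (6,3)_16 → 6² + 3² = 45
45 = (2,13)_16 → 2² + 13² = 173
173 = (10,13)_16 → 10² + 13² = 269
269 = (1,0,13)_16 → 1² + 0² + 13² = 170

170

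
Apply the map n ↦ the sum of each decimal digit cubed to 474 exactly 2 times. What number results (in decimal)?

408

474 → 471
471 → 408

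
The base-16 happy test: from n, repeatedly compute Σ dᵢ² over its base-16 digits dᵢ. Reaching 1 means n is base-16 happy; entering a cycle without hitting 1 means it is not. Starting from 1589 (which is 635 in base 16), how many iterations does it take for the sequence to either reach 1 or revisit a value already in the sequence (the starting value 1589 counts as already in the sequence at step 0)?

15

1589 = (6,3,5)_16 → 70
70 = (4,6)_16 → 52
52 = (3,4)_16 → 25
25 = (1,9)_16 → 82
82 = (5,2)_16 → 29
29 = (1,13)_16 → 170
170 = (10,10)_16 → 200
200 = (12,8)_16 → 208
208 = (13,0)_16 → 169
169 = (10,9)_16 → 181
181 = (11,5)_16 → 146
146 = (9,2)_16 → 85
85 = (5,5)_16 → 50
50 = (3,2)_16 → 13
13 = (13)_16 → 169  — 169 repeats.
That took 15 steps.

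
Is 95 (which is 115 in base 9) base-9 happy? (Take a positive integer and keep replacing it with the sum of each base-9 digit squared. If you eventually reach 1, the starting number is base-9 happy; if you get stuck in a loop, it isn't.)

base-9 happy

95 = (1,1,5)_9 → 1² + 1² + 5² = 1 + 1 + 25 = 27
27 = (3,0)_9 → 3² + 0² = 9 + 0 = 9
9 = (1,0)_9 → 1² + 0² = 1 + 0 = 1  — reached 1.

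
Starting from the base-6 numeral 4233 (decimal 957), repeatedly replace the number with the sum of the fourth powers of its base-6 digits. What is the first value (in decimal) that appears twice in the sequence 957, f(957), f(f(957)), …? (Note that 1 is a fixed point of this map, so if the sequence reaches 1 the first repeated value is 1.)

641

957 = (4,2,3,3)_6 → 4⁴ + 2⁴ + 3⁴ + 3⁴ = 256 + 16 + 81 + 81 = 434
434 = (2,0,0,2)_6 → 2⁴ + 0⁴ + 0⁴ + 2⁴ = 16 + 0 + 0 + 16 = 32
32 = (5,2)_6 → 5⁴ + 2⁴ = 625 + 16 = 641
641 = (2,5,4,5)_6 → 2⁴ + 5⁴ + 4⁴ + 5⁴ = 16 + 625 + 256 + 625 = 1522
1522 = (1,1,0,1,4)_6 → 1⁴ + 1⁴ + 0⁴ + 1⁴ + 4⁴ = 1 + 1 + 0 + 1 + 256 = 259
259 = (1,1,1,1)_6 → 1⁴ + 1⁴ + 1⁴ + 1⁴ = 1 + 1 + 1 + 1 = 4
4 = (4)_6 → 4⁴ = 256
256 = (1,1,0,4)_6 → 1⁴ + 1⁴ + 0⁴ + 4⁴ = 1 + 1 + 0 + 256 = 258
258 = (1,1,1,0)_6 → 1⁴ + 1⁴ + 1⁴ + 0⁴ = 1 + 1 + 1 + 0 = 3
3 = (3)_6 → 3⁴ = 81
81 = (2,1,3)_6 → 2⁴ + 1⁴ + 3⁴ = 16 + 1 + 81 = 98
98 = (2,4,2)_6 → 2⁴ + 4⁴ + 2⁴ = 16 + 256 + 16 = 288
288 = (1,2,0,0)_6 → 1⁴ + 2⁴ + 0⁴ + 0⁴ = 1 + 16 + 0 + 0 = 17
17 = (2,5)_6 → 2⁴ + 5⁴ = 16 + 625 = 641  — 641 already appeared earlier.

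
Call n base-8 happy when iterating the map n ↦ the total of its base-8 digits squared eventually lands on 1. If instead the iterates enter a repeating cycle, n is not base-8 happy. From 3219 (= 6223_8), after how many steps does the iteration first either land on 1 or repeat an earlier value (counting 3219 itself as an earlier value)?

9

3219 = (6,2,2,3)_8 → 6² + 2² + 2² + 3² = 53
53 = (6,5)_8 → 6² + 5² = 61
61 = (7,5)_8 → 7² + 5² = 74
74 = (1,1,2)_8 → 1² + 1² + 2² = 6
6 = (6)_8 → 6² = 36
36 = (4,4)_8 → 4² + 4² = 32
32 = (4,0)_8 → 4² + 0² = 16
16 = (2,0)_8 → 2² + 0² = 4
4 = (4)_8 → 4² = 16  — 16 repeats.
That took 9 steps.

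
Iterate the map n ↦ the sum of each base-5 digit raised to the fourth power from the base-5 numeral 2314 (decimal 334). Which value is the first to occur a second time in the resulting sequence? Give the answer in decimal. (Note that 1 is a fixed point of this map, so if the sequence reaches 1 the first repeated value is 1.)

334 = (2,3,1,4)_5 → 2⁴ + 3⁴ + 1⁴ + 4⁴ = 16 + 81 + 1 + 256 = 354
354 = (2,4,0,4)_5 → 2⁴ + 4⁴ + 0⁴ + 4⁴ = 16 + 256 + 0 + 256 = 528
528 = (4,1,0,3)_5 → 4⁴ + 1⁴ + 0⁴ + 3⁴ = 256 + 1 + 0 + 81 = 338
338 = (2,3,2,3)_5 → 2⁴ + 3⁴ + 2⁴ + 3⁴ = 16 + 81 + 16 + 81 = 194
194 = (1,2,3,4)_5 → 1⁴ + 2⁴ + 3⁴ + 4⁴ = 1 + 16 + 81 + 256 = 354  — 354 already appeared earlier.

354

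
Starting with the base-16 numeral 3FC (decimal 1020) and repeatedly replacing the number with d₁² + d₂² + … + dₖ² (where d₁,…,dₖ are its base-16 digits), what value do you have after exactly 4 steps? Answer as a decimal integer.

74

1020 = (3,15,12)_16 → 378
378 = (1,7,10)_16 → 150
150 = (9,6)_16 → 117
117 = (7,5)_16 → 74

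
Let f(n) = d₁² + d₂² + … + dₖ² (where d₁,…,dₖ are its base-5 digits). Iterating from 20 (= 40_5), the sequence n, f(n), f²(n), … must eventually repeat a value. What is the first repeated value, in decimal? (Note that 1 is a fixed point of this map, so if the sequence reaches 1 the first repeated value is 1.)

16

20 = (4,0)_5 → 4² + 0² = 16 + 0 = 16
16 = (3,1)_5 → 3² + 1² = 9 + 1 = 10
10 = (2,0)_5 → 2² + 0² = 4 + 0 = 4
4 = (4)_5 → 4² = 16  — 16 already appeared earlier.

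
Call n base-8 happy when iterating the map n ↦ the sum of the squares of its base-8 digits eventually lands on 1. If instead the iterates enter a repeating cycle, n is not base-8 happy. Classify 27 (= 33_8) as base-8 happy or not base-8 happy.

27 = (3,3)_8 → 3² + 3² = 18
18 = (2,2)_8 → 2² + 2² = 8
8 = (1,0)_8 → 1² + 0² = 1  — reached 1.

base-8 happy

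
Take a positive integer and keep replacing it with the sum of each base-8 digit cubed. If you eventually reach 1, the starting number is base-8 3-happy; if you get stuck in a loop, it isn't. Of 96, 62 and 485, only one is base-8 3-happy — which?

96: 96 → 65 → 2 → 8 → 1  — reaches 1 (base-8 3-happy)
62: 62 → 559 → 469 → 476 → 434 → 440 → 559  — repeats 559 (not base-8 3-happy)
485: 485 → 532 → 73 → 3 → 27 → 54 → 432 → 432  — repeats 432 (not base-8 3-happy)

96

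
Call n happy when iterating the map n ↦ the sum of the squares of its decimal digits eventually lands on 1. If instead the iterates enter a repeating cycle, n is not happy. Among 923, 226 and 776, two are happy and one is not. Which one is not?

923: 923 → 94 → 97 → 130 → 10 → 1  — reaches 1 (happy)
226: 226 → 44 → 32 → 13 → 10 → 1  — reaches 1 (happy)
776: 776 → 134 → 26 → 40 → 16 → 37 → 58 → 89 → 145 → 42 → 20 → 4 → 16  — repeats 16 (not happy)

776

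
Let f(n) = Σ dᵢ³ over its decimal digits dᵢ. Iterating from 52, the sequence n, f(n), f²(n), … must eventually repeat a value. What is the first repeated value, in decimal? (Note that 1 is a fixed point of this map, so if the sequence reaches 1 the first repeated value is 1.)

52 → 133
133 → 55
55 → 250
250 → 133  — 133 already appeared earlier.

133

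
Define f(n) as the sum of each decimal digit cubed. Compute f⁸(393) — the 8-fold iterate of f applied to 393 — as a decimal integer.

393 → 3³ + 9³ + 3³ = 783
783 → 7³ + 8³ + 3³ = 882
882 → 8³ + 8³ + 2³ = 1032
1032 → 1³ + 0³ + 3³ + 2³ = 36
36 → 3³ + 6³ = 243
243 → 2³ + 4³ + 3³ = 99
99 → 9³ + 9³ = 1458
1458 → 1³ + 4³ + 5³ + 8³ = 702

702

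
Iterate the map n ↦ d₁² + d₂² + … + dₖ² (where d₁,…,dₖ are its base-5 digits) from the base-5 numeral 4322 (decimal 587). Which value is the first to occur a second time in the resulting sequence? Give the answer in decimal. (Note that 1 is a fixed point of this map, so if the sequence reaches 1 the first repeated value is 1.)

1

587 = (4,3,2,2)_5 → 33
33 = (1,1,3)_5 → 11
11 = (2,1)_5 → 5
5 = (1,0)_5 → 1  — reached the fixed point 1.
1 → 1, so 1 is the first repeated value.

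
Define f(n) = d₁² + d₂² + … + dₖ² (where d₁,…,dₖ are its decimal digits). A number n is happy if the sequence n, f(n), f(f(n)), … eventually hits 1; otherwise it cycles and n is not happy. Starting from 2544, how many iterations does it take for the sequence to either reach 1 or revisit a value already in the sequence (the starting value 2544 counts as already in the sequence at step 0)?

2544 → 61
61 → 37
37 → 58
58 → 89
89 → 145
145 → 42
42 → 20
20 → 4
4 → 16
16 → 37  — 37 repeats.
That took 10 steps.

10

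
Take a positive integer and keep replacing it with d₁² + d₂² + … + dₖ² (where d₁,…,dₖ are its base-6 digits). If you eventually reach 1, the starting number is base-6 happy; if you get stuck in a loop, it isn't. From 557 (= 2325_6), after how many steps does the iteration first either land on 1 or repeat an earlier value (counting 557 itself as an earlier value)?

13

557 = (2,3,2,5)_6 → 2² + 3² + 2² + 5² = 42
42 = (1,1,0)_6 → 1² + 1² + 0² = 2
2 = (2)_6 → 2² = 4
4 = (4)_6 → 4² = 16
16 = (2,4)_6 → 2² + 4² = 20
20 = (3,2)_6 → 3² + 2² = 13
13 = (2,1)_6 → 2² + 1² = 5
5 = (5)_6 → 5² = 25
25 = (4,1)_6 → 4² + 1² = 17
17 = (2,5)_6 → 2² + 5² = 29
29 = (4,5)_6 → 4² + 5² = 41
41 = (1,0,5)_6 → 1² + 0² + 5² = 26
26 = (4,2)_6 → 4² + 2² = 20  — 20 repeats.
That took 13 steps.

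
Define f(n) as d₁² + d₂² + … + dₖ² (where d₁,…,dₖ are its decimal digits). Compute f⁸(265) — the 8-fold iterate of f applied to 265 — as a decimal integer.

20

265 → 2² + 6² + 5² = 65
65 → 6² + 5² = 61
61 → 6² + 1² = 37
37 → 3² + 7² = 58
58 → 5² + 8² = 89
89 → 8² + 9² = 145
145 → 1² + 4² + 5² = 42
42 → 4² + 2² = 20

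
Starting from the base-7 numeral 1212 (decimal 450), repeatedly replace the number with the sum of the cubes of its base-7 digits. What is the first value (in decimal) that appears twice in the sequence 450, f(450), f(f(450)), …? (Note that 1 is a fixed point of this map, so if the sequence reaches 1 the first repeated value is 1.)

450 = (1,2,1,2)_7 → 18
18 = (2,4)_7 → 72
72 = (1,3,2)_7 → 36
36 = (5,1)_7 → 126
126 = (2,4,0)_7 → 72  — 72 already appeared earlier.

72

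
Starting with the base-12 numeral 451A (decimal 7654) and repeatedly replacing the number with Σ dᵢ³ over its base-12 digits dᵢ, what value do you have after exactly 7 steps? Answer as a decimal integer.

190

7654 = (4,5,1,10)_12 → 4³ + 5³ + 1³ + 10³ = 64 + 125 + 1 + 1000 = 1190
1190 = (8,3,2)_12 → 8³ + 3³ + 2³ = 512 + 27 + 8 = 547
547 = (3,9,7)_12 → 3³ + 9³ + 7³ = 27 + 729 + 343 = 1099
1099 = (7,7,7)_12 → 7³ + 7³ + 7³ = 343 + 343 + 343 = 1029
1029 = (7,1,9)_12 → 7³ + 1³ + 9³ = 343 + 1 + 729 = 1073
1073 = (7,5,5)_12 → 7³ + 5³ + 5³ = 343 + 125 + 125 = 593
593 = (4,1,5)_12 → 4³ + 1³ + 5³ = 64 + 1 + 125 = 190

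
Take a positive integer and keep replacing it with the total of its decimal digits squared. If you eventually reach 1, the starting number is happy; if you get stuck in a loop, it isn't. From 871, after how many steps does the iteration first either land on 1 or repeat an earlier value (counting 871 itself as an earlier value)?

13

871 → 8² + 7² + 1² = 64 + 49 + 1 = 114
114 → 1² + 1² + 4² = 1 + 1 + 16 = 18
18 → 1² + 8² = 1 + 64 = 65
65 → 6² + 5² = 36 + 25 = 61
61 → 6² + 1² = 36 + 1 = 37
37 → 3² + 7² = 9 + 49 = 58
58 → 5² + 8² = 25 + 64 = 89
89 → 8² + 9² = 64 + 81 = 145
145 → 1² + 4² + 5² = 1 + 16 + 25 = 42
42 → 4² + 2² = 16 + 4 = 20
20 → 2² + 0² = 4 + 0 = 4
4 → 4² = 16
16 → 1² + 6² = 1 + 36 = 37  — 37 repeats.
That took 13 steps.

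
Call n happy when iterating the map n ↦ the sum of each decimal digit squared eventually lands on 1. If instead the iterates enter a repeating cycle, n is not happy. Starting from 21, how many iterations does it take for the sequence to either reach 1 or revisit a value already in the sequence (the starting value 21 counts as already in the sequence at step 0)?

21 → 2² + 1² = 4 + 1 = 5
5 → 5² = 25
25 → 2² + 5² = 4 + 25 = 29
29 → 2² + 9² = 4 + 81 = 85
85 → 8² + 5² = 64 + 25 = 89
89 → 8² + 9² = 64 + 81 = 145
145 → 1² + 4² + 5² = 1 + 16 + 25 = 42
42 → 4² + 2² = 16 + 4 = 20
20 → 2² + 0² = 4 + 0 = 4
4 → 4² = 16
16 → 1² + 6² = 1 + 36 = 37
37 → 3² + 7² = 9 + 49 = 58
58 → 5² + 8² = 25 + 64 = 89  — 89 repeats.
That took 13 steps.

13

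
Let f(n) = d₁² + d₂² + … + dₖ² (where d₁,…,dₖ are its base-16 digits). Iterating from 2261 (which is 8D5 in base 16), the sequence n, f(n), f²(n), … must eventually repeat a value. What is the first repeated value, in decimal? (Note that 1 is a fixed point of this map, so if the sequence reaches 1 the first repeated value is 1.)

169

2261 = (8,13,5)_16 → 8² + 13² + 5² = 258
258 = (1,0,2)_16 → 1² + 0² + 2² = 5
5 = (5)_16 → 5² = 25
25 = (1,9)_16 → 1² + 9² = 82
82 = (5,2)_16 → 5² + 2² = 29
29 = (1,13)_16 → 1² + 13² = 170
170 = (10,10)_16 → 10² + 10² = 200
200 = (12,8)_16 → 12² + 8² = 208
208 = (13,0)_16 → 13² + 0² = 169
169 = (10,9)_16 → 10² + 9² = 181
181 = (11,5)_16 → 11² + 5² = 146
146 = (9,2)_16 → 9² + 2² = 85
85 = (5,5)_16 → 5² + 5² = 50
50 = (3,2)_16 → 3² + 2² = 13
13 = (13)_16 → 13² = 169  — 169 already appeared earlier.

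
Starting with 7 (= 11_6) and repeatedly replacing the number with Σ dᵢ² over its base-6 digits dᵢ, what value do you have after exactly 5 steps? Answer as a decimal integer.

13

7 = (1,1)_6 → 1² + 1² = 2
2 = (2)_6 → 2² = 4
4 = (4)_6 → 4² = 16
16 = (2,4)_6 → 2² + 4² = 20
20 = (3,2)_6 → 3² + 2² = 13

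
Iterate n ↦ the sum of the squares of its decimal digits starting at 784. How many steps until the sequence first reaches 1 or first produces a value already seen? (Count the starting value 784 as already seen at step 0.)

4

784 → 129
129 → 86
86 → 100
100 → 1  — reached 1.
That took 4 steps.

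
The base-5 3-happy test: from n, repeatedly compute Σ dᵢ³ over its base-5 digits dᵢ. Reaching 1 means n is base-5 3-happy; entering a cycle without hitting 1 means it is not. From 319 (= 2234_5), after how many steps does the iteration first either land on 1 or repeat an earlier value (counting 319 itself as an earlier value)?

319 = (2,2,3,4)_5 → 2³ + 2³ + 3³ + 4³ = 8 + 8 + 27 + 64 = 107
107 = (4,1,2)_5 → 4³ + 1³ + 2³ = 64 + 1 + 8 = 73
73 = (2,4,3)_5 → 2³ + 4³ + 3³ = 8 + 64 + 27 = 99
99 = (3,4,4)_5 → 3³ + 4³ + 4³ = 27 + 64 + 64 = 155
155 = (1,1,1,0)_5 → 1³ + 1³ + 1³ + 0³ = 1 + 1 + 1 + 0 = 3
3 = (3)_5 → 3³ = 27
27 = (1,0,2)_5 → 1³ + 0³ + 2³ = 1 + 0 + 8 = 9
9 = (1,4)_5 → 1³ + 4³ = 1 + 64 = 65
65 = (2,3,0)_5 → 2³ + 3³ + 0³ = 8 + 27 + 0 = 35
35 = (1,2,0)_5 → 1³ + 2³ + 0³ = 1 + 8 + 0 = 9  — 9 repeats.
That took 10 steps.

10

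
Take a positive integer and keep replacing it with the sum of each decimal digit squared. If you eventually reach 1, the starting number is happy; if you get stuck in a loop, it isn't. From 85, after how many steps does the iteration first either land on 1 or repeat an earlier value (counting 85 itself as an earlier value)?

9

85 → 8² + 5² = 64 + 25 = 89
89 → 8² + 9² = 64 + 81 = 145
145 → 1² + 4² + 5² = 1 + 16 + 25 = 42
42 → 4² + 2² = 16 + 4 = 20
20 → 2² + 0² = 4 + 0 = 4
4 → 4² = 16
16 → 1² + 6² = 1 + 36 = 37
37 → 3² + 7² = 9 + 49 = 58
58 → 5² + 8² = 25 + 64 = 89  — 89 repeats.
That took 9 steps.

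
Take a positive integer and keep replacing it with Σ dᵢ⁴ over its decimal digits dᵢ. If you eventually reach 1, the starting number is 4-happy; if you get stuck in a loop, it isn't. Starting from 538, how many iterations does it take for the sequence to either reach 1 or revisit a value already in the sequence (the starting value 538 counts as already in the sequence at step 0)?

13

538 → 5⁴ + 3⁴ + 8⁴ = 625 + 81 + 4096 = 4802
4802 → 4⁴ + 8⁴ + 0⁴ + 2⁴ = 256 + 4096 + 0 + 16 = 4368
4368 → 4⁴ + 3⁴ + 6⁴ + 8⁴ = 256 + 81 + 1296 + 4096 = 5729
5729 → 5⁴ + 7⁴ + 2⁴ + 9⁴ = 625 + 2401 + 16 + 6561 = 9603
9603 → 9⁴ + 6⁴ + 0⁴ + 3⁴ = 6561 + 1296 + 0 + 81 = 7938
7938 → 7⁴ + 9⁴ + 3⁴ + 8⁴ = 2401 + 6561 + 81 + 4096 = 13139
13139 → 1⁴ + 3⁴ + 1⁴ + 3⁴ + 9⁴ = 1 + 81 + 1 + 81 + 6561 = 6725
6725 → 6⁴ + 7⁴ + 2⁴ + 5⁴ = 1296 + 2401 + 16 + 625 = 4338
4338 → 4⁴ + 3⁴ + 3⁴ + 8⁴ = 256 + 81 + 81 + 4096 = 4514
4514 → 4⁴ + 5⁴ + 1⁴ + 4⁴ = 256 + 625 + 1 + 256 = 1138
1138 → 1⁴ + 1⁴ + 3⁴ + 8⁴ = 1 + 1 + 81 + 4096 = 4179
4179 → 4⁴ + 1⁴ + 7⁴ + 9⁴ = 256 + 1 + 2401 + 6561 = 9219
9219 → 9⁴ + 2⁴ + 1⁴ + 9⁴ = 6561 + 16 + 1 + 6561 = 13139  — 13139 repeats.
That took 13 steps.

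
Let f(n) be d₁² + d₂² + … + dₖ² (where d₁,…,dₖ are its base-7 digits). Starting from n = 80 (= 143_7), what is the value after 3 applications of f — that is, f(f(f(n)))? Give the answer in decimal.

52

80 = (1,4,3)_7 → 1² + 4² + 3² = 1 + 16 + 9 = 26
26 = (3,5)_7 → 3² + 5² = 9 + 25 = 34
34 = (4,6)_7 → 4² + 6² = 16 + 36 = 52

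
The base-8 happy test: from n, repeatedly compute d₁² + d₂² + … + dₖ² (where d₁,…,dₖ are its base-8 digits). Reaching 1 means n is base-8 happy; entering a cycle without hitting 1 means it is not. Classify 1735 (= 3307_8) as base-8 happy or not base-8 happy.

not base-8 happy

1735 = (3,3,0,7)_8 → 67
67 = (1,0,3)_8 → 10
10 = (1,2)_8 → 5
5 = (5)_8 → 25
25 = (3,1)_8 → 10  — 10 already seen; the sequence cycles without reaching 1.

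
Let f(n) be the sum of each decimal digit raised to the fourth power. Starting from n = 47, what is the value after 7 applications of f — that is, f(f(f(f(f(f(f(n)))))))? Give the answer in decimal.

47 → 4⁴ + 7⁴ = 2657
2657 → 2⁴ + 6⁴ + 5⁴ + 7⁴ = 4338
4338 → 4⁴ + 3⁴ + 3⁴ + 8⁴ = 4514
4514 → 4⁴ + 5⁴ + 1⁴ + 4⁴ = 1138
1138 → 1⁴ + 1⁴ + 3⁴ + 8⁴ = 4179
4179 → 4⁴ + 1⁴ + 7⁴ + 9⁴ = 9219
9219 → 9⁴ + 2⁴ + 1⁴ + 9⁴ = 13139

13139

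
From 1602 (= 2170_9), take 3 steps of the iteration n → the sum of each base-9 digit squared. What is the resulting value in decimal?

16

1602 = (2,1,7,0)_9 → 2² + 1² + 7² + 0² = 4 + 1 + 49 + 0 = 54
54 = (6,0)_9 → 6² + 0² = 36 + 0 = 36
36 = (4,0)_9 → 4² + 0² = 16 + 0 = 16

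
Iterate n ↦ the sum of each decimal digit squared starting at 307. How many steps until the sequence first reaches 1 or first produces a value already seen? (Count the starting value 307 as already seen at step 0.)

9

307 → 3² + 0² + 7² = 9 + 0 + 49 = 58
58 → 5² + 8² = 25 + 64 = 89
89 → 8² + 9² = 64 + 81 = 145
145 → 1² + 4² + 5² = 1 + 16 + 25 = 42
42 → 4² + 2² = 16 + 4 = 20
20 → 2² + 0² = 4 + 0 = 4
4 → 4² = 16
16 → 1² + 6² = 1 + 36 = 37
37 → 3² + 7² = 9 + 49 = 58  — 58 repeats.
That took 9 steps.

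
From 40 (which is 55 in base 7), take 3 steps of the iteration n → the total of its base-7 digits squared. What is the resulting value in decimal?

4

40 = (5,5)_7 → 5² + 5² = 50
50 = (1,0,1)_7 → 1² + 0² + 1² = 2
2 = (2)_7 → 2² = 4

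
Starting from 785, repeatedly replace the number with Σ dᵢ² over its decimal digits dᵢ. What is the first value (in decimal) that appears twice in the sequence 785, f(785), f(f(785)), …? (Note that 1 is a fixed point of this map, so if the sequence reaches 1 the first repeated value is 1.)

37

785 → 7² + 8² + 5² = 49 + 64 + 25 = 138
138 → 1² + 3² + 8² = 1 + 9 + 64 = 74
74 → 7² + 4² = 49 + 16 = 65
65 → 6² + 5² = 36 + 25 = 61
61 → 6² + 1² = 36 + 1 = 37
37 → 3² + 7² = 9 + 49 = 58
58 → 5² + 8² = 25 + 64 = 89
89 → 8² + 9² = 64 + 81 = 145
145 → 1² + 4² + 5² = 1 + 16 + 25 = 42
42 → 4² + 2² = 16 + 4 = 20
20 → 2² + 0² = 4 + 0 = 4
4 → 4² = 16
16 → 1² + 6² = 1 + 36 = 37  — 37 already appeared earlier.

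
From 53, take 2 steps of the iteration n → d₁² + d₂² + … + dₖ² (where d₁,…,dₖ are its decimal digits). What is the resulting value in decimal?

25

53 → 5² + 3² = 34
34 → 3² + 4² = 25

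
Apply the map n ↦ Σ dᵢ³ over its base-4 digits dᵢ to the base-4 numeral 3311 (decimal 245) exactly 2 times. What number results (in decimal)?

35

245 = (3,3,1,1)_4 → 3³ + 3³ + 1³ + 1³ = 27 + 27 + 1 + 1 = 56
56 = (3,2,0)_4 → 3³ + 2³ + 0³ = 27 + 8 + 0 = 35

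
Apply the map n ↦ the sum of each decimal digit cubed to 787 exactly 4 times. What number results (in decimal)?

1

787 → 7³ + 8³ + 7³ = 1198
1198 → 1³ + 1³ + 9³ + 8³ = 1243
1243 → 1³ + 2³ + 4³ + 3³ = 100
100 → 1³ + 0³ + 0³ = 1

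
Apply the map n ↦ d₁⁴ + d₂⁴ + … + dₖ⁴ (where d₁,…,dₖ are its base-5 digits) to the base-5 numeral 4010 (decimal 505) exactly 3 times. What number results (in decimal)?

505 = (4,0,1,0)_5 → 4⁴ + 0⁴ + 1⁴ + 0⁴ = 256 + 0 + 1 + 0 = 257
257 = (2,0,1,2)_5 → 2⁴ + 0⁴ + 1⁴ + 2⁴ = 16 + 0 + 1 + 16 = 33
33 = (1,1,3)_5 → 1⁴ + 1⁴ + 3⁴ = 1 + 1 + 81 = 83

83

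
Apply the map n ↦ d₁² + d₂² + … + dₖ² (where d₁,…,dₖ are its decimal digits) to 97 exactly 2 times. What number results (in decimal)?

10

97 → 130
130 → 10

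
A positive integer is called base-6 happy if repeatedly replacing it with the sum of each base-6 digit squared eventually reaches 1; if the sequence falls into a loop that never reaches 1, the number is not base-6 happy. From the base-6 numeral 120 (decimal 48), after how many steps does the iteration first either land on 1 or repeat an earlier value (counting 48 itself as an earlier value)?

9

48 = (1,2,0)_6 → 1² + 2² + 0² = 5
5 = (5)_6 → 5² = 25
25 = (4,1)_6 → 4² + 1² = 17
17 = (2,5)_6 → 2² + 5² = 29
29 = (4,5)_6 → 4² + 5² = 41
41 = (1,0,5)_6 → 1² + 0² + 5² = 26
26 = (4,2)_6 → 4² + 2² = 20
20 = (3,2)_6 → 3² + 2² = 13
13 = (2,1)_6 → 2² + 1² = 5  — 5 repeats.
That took 9 steps.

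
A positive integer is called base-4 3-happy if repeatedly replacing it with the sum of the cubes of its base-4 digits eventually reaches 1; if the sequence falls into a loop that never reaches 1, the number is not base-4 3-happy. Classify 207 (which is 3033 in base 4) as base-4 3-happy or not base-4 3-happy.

207 = (3,0,3,3)_4 → 3³ + 0³ + 3³ + 3³ = 81
81 = (1,1,0,1)_4 → 1³ + 1³ + 0³ + 1³ = 3
3 = (3)_4 → 3³ = 27
27 = (1,2,3)_4 → 1³ + 2³ + 3³ = 36
36 = (2,1,0)_4 → 2³ + 1³ + 0³ = 9
9 = (2,1)_4 → 2³ + 1³ = 9  — 9 already seen; the sequence cycles without reaching 1.

not base-4 3-happy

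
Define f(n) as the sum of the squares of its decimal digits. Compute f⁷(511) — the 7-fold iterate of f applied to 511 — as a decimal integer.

89

511 → 27
27 → 53
53 → 34
34 → 25
25 → 29
29 → 85
85 → 89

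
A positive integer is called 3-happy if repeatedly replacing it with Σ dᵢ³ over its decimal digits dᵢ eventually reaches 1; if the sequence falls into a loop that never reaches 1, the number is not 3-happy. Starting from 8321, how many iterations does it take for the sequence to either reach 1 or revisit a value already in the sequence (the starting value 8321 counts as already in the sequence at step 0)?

11

8321 → 548
548 → 701
701 → 344
344 → 155
155 → 251
251 → 134
134 → 92
92 → 737
737 → 713
713 → 371
371 → 371  — 371 repeats.
That took 11 steps.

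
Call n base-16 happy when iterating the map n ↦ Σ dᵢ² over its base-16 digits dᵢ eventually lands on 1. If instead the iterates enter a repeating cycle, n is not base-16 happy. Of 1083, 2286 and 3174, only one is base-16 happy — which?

1083: 1083 → 146 → 85 → 50 → 13 → 169 → 181 → 146  — repeats 146 (not base-16 happy)
2286: 2286 → 456 → 209 → 170 → 200 → 208 → 169 → 181 → 146 → 85 → 50 → 13 → 169  — repeats 169 (not base-16 happy)
3174: 3174 → 216 → 233 → 277 → 27 → 122 → 149 → 106 → 136 → 128 → 64 → 16 → 1  — reaches 1 (base-16 happy)

3174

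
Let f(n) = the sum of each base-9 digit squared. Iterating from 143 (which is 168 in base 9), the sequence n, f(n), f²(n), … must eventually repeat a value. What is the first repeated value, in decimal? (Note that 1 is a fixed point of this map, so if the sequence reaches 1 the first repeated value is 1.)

1

143 = (1,6,8)_9 → 1² + 6² + 8² = 1 + 36 + 64 = 101
101 = (1,2,2)_9 → 1² + 2² + 2² = 1 + 4 + 4 = 9
9 = (1,0)_9 → 1² + 0² = 1 + 0 = 1  — reached the fixed point 1.
1 → 1, so 1 is the first repeated value.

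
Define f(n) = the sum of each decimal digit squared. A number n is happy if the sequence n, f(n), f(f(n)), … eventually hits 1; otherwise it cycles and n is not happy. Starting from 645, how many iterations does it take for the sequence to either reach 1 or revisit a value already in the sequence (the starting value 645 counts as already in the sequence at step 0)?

11

645 → 6² + 4² + 5² = 77
77 → 7² + 7² = 98
98 → 9² + 8² = 145
145 → 1² + 4² + 5² = 42
42 → 4² + 2² = 20
20 → 2² + 0² = 4
4 → 4² = 16
16 → 1² + 6² = 37
37 → 3² + 7² = 58
58 → 5² + 8² = 89
89 → 8² + 9² = 145  — 145 repeats.
That took 11 steps.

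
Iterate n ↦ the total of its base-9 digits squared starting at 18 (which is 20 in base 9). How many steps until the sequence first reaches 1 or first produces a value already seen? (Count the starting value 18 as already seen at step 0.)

18 = (2,0)_9 → 2² + 0² = 4
4 = (4)_9 → 4² = 16
16 = (1,7)_9 → 1² + 7² = 50
50 = (5,5)_9 → 5² + 5² = 50  — 50 repeats.
That took 4 steps.

4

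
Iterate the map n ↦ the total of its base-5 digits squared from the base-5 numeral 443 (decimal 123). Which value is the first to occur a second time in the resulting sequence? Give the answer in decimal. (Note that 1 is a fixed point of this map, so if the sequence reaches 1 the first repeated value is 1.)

123 = (4,4,3)_5 → 4² + 4² + 3² = 16 + 16 + 9 = 41
41 = (1,3,1)_5 → 1² + 3² + 1² = 1 + 9 + 1 = 11
11 = (2,1)_5 → 2² + 1² = 4 + 1 = 5
5 = (1,0)_5 → 1² + 0² = 1 + 0 = 1  — reached the fixed point 1.
1 → 1, so 1 is the first repeated value.

1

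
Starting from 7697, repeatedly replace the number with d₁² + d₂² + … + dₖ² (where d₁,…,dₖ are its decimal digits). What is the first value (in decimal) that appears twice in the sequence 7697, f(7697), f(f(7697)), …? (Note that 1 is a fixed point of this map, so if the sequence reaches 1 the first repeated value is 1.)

7697 → 7² + 6² + 9² + 7² = 215
215 → 2² + 1² + 5² = 30
30 → 3² + 0² = 9
9 → 9² = 81
81 → 8² + 1² = 65
65 → 6² + 5² = 61
61 → 6² + 1² = 37
37 → 3² + 7² = 58
58 → 5² + 8² = 89
89 → 8² + 9² = 145
145 → 1² + 4² + 5² = 42
42 → 4² + 2² = 20
20 → 2² + 0² = 4
4 → 4² = 16
16 → 1² + 6² = 37  — 37 already appeared earlier.

37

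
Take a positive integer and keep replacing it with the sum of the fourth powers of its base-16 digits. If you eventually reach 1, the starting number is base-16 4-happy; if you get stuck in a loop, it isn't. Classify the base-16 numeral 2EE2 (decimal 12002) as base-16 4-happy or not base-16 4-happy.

12002 = (2,14,14,2)_16 → 2⁴ + 14⁴ + 14⁴ + 2⁴ = 16 + 38416 + 38416 + 16 = 76864
76864 = (1,2,12,4,0)_16 → 1⁴ + 2⁴ + 12⁴ + 4⁴ + 0⁴ = 1 + 16 + 20736 + 256 + 0 = 21009
21009 = (5,2,1,1)_16 → 5⁴ + 2⁴ + 1⁴ + 1⁴ = 625 + 16 + 1 + 1 = 643
643 = (2,8,3)_16 → 2⁴ + 8⁴ + 3⁴ = 16 + 4096 + 81 = 4193
4193 = (1,0,6,1)_16 → 1⁴ + 0⁴ + 6⁴ + 1⁴ = 1 + 0 + 1296 + 1 = 1298
1298 = (5,1,2)_16 → 5⁴ + 1⁴ + 2⁴ = 625 + 1 + 16 = 642
642 = (2,8,2)_16 → 2⁴ + 8⁴ + 2⁴ = 16 + 4096 + 16 = 4128
4128 = (1,0,2,0)_16 → 1⁴ + 0⁴ + 2⁴ + 0⁴ = 1 + 0 + 16 + 0 = 17
17 = (1,1)_16 → 1⁴ + 1⁴ = 1 + 1 = 2
2 = (2)_16 → 2⁴ = 16
16 = (1,0)_16 → 1⁴ + 0⁴ = 1 + 0 = 1  — reached 1.

base-16 4-happy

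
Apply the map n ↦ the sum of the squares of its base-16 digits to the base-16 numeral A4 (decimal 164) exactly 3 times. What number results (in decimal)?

17

164 = (10,4)_16 → 10² + 4² = 116
116 = (7,4)_16 → 7² + 4² = 65
65 = (4,1)_16 → 4² + 1² = 17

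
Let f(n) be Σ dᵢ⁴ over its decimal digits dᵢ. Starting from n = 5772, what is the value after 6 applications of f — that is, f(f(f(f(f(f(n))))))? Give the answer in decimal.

8208

5772 → 5⁴ + 7⁴ + 7⁴ + 2⁴ = 625 + 2401 + 2401 + 16 = 5443
5443 → 5⁴ + 4⁴ + 4⁴ + 3⁴ = 625 + 256 + 256 + 81 = 1218
1218 → 1⁴ + 2⁴ + 1⁴ + 8⁴ = 1 + 16 + 1 + 4096 = 4114
4114 → 4⁴ + 1⁴ + 1⁴ + 4⁴ = 256 + 1 + 1 + 256 = 514
514 → 5⁴ + 1⁴ + 4⁴ = 625 + 1 + 256 = 882
882 → 8⁴ + 8⁴ + 2⁴ = 4096 + 4096 + 16 = 8208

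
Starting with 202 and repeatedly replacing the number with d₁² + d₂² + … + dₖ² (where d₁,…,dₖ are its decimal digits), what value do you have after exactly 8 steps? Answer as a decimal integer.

202 → 2² + 0² + 2² = 4 + 0 + 4 = 8
8 → 8² = 64
64 → 6² + 4² = 36 + 16 = 52
52 → 5² + 2² = 25 + 4 = 29
29 → 2² + 9² = 4 + 81 = 85
85 → 8² + 5² = 64 + 25 = 89
89 → 8² + 9² = 64 + 81 = 145
145 → 1² + 4² + 5² = 1 + 16 + 25 = 42

42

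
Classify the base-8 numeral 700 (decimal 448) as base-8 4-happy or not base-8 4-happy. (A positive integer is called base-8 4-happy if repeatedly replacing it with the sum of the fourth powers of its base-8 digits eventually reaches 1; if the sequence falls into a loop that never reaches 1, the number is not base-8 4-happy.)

448 = (7,0,0)_8 → 7⁴ + 0⁴ + 0⁴ = 2401
2401 = (4,5,4,1)_8 → 4⁴ + 5⁴ + 4⁴ + 1⁴ = 1138
1138 = (2,1,6,2)_8 → 2⁴ + 1⁴ + 6⁴ + 2⁴ = 1329
1329 = (2,4,6,1)_8 → 2⁴ + 4⁴ + 6⁴ + 1⁴ = 1569
1569 = (3,0,4,1)_8 → 3⁴ + 0⁴ + 4⁴ + 1⁴ = 338
338 = (5,2,2)_8 → 5⁴ + 2⁴ + 2⁴ = 657
657 = (1,2,2,1)_8 → 1⁴ + 2⁴ + 2⁴ + 1⁴ = 34
34 = (4,2)_8 → 4⁴ + 2⁴ = 272
272 = (4,2,0)_8 → 4⁴ + 2⁴ + 0⁴ = 272  — 272 already seen; the sequence cycles without reaching 1.

not base-8 4-happy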